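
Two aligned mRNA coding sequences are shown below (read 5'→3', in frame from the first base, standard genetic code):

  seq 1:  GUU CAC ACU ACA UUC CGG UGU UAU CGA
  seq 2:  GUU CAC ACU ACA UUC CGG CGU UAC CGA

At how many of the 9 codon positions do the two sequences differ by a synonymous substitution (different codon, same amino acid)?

1

Codon 1: GUU Val / GUU Val — identical.
Codon 2: CAC His / CAC His — identical.
Codon 3: ACU Thr / ACU Thr — identical.
Codon 4: ACA Thr / ACA Thr — identical.
Codon 5: UUC Phe / UUC Phe — identical.
Codon 6: CGG Arg / CGG Arg — identical.
Codon 7: UGU Cys / CGU Arg — nonsynonymous.
Codon 8: UAU Tyr / UAC Tyr — synonymous.
Codon 9: CGA Arg / CGA Arg — identical.
Synonymous differences: 1.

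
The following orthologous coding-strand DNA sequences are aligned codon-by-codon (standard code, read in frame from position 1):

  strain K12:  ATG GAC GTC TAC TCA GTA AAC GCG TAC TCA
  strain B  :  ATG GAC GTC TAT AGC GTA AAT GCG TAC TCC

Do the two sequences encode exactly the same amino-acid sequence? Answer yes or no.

Codon 1: ATG Met / ATG Met — identical.
Codon 2: GAC Asp / GAC Asp — identical.
Codon 3: GTC Val / GTC Val — identical.
Codon 4: TAC Tyr / TAT Tyr — synonymous.
Codon 5: TCA Ser / AGC Ser — synonymous.
Codon 6: GTA Val / GTA Val — identical.
Codon 7: AAC Asn / AAT Asn — synonymous.
Codon 8: GCG Ala / GCG Ala — identical.
Codon 9: TAC Tyr / TAC Tyr — identical.
Codon 10: TCA Ser / TCC Ser — synonymous.
Nonsynonymous differences: 0 → same protein.

yes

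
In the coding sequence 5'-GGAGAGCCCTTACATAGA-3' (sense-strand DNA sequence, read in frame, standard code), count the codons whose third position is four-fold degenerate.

Codon 1 GGA (Gly): third position 4-fold.
Codon 2 GAG (Glu): third position 2-fold.
Codon 3 CCC (Pro): third position 4-fold.
Codon 4 TTA (Leu): third position 2-fold.
Codon 5 CAT (His): third position 2-fold.
Codon 6 AGA (Arg): third position 2-fold.
Four-fold degenerate third positions: 2.

2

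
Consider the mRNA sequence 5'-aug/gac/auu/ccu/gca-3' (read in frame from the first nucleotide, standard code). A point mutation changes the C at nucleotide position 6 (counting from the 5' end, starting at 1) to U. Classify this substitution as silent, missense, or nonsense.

Position 6 falls in codon 2: GAC → Asp.
After the substitution the codon is GAU → Asp.
Both encode Asp, so the change is synonymous.

silent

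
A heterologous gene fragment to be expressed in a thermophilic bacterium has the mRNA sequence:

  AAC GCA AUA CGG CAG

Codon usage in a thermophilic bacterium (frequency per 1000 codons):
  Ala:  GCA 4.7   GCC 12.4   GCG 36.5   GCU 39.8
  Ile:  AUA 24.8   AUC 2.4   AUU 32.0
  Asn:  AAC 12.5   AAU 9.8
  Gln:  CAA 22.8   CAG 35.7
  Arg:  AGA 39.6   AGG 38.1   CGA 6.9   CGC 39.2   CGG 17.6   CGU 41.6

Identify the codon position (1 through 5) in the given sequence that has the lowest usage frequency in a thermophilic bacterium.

Codon 1 AAC (Asn): 12.5 per 1000.
Codon 2 GCA (Ala): 4.7 per 1000.
Codon 3 AUA (Ile): 24.8 per 1000.
Codon 4 CGG (Arg): 17.6 per 1000.
Codon 5 CAG (Gln): 35.7 per 1000.
Lowest frequency is 4.7 at codon 2.

2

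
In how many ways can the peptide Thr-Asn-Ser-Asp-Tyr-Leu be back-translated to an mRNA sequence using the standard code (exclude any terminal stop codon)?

Thr: 4 codons.
Asn: 2 codons.
Ser: 6 codons.
Asp: 2 codons.
Tyr: 2 codons.
Leu: 6 codons.
4 × 2 × 6 × 2 × 2 × 6 = 1152.

1152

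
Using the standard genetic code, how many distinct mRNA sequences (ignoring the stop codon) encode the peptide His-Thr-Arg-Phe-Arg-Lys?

His: 2 codons.
Thr: 4 codons.
Arg: 6 codons.
Phe: 2 codons.
Arg: 6 codons.
Lys: 2 codons.
2 × 4 × 6 × 2 × 6 × 2 = 1152.

1152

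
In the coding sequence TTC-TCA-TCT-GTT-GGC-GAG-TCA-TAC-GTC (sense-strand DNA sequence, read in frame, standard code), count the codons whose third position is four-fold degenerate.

6

Codon 1 TTC (Phe): third position 2-fold.
Codon 2 TCA (Ser): third position 4-fold.
Codon 3 TCT (Ser): third position 4-fold.
Codon 4 GTT (Val): third position 4-fold.
Codon 5 GGC (Gly): third position 4-fold.
Codon 6 GAG (Glu): third position 2-fold.
Codon 7 TCA (Ser): third position 4-fold.
Codon 8 TAC (Tyr): third position 2-fold.
Codon 9 GTC (Val): third position 4-fold.
Four-fold degenerate third positions: 6.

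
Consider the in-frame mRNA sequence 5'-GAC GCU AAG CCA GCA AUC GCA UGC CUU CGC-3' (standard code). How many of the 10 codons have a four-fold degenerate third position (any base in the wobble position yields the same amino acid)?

Codon 1 GAC (Asp): third position 2-fold.
Codon 2 GCU (Ala): third position 4-fold.
Codon 3 AAG (Lys): third position 2-fold.
Codon 4 CCA (Pro): third position 4-fold.
Codon 5 GCA (Ala): third position 4-fold.
Codon 6 AUC (Ile): third position 3-fold.
Codon 7 GCA (Ala): third position 4-fold.
Codon 8 UGC (Cys): third position 2-fold.
Codon 9 CUU (Leu): third position 4-fold.
Codon 10 CGC (Arg): third position 4-fold.
Four-fold degenerate third positions: 6.

6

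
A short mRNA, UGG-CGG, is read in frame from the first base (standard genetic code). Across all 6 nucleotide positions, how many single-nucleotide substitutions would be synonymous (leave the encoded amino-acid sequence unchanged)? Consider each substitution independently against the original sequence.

Codon 1 (UGG, Trp): 0 synonymous substitutions.
Codon 2 (CGG, Arg): 4 synonymous substitutions.
Total: 0 + 4 = 4.

4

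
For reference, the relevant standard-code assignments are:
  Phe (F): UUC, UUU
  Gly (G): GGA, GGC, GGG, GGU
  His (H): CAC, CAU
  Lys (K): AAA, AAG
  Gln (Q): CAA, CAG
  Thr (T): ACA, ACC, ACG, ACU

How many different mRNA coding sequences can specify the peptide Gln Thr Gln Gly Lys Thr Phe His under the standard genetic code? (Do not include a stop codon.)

2048

Gln: 2 codons.
Thr: 4 codons.
Gln: 2 codons.
Gly: 4 codons.
Lys: 2 codons.
Thr: 4 codons.
Phe: 2 codons.
His: 2 codons.
2 × 4 × 2 × 4 × 2 × 4 × 2 × 2 = 2048.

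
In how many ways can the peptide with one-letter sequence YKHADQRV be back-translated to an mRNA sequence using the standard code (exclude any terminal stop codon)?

Tyr: 2 codons.
Lys: 2 codons.
His: 2 codons.
Ala: 4 codons.
Asp: 2 codons.
Gln: 2 codons.
Arg: 6 codons.
Val: 4 codons.
2 × 2 × 2 × 4 × 2 × 2 × 6 × 4 = 3072.

3072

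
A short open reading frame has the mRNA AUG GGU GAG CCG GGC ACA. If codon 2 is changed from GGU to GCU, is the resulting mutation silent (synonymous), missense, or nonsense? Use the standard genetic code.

Position 5 falls in codon 2: GGU → Gly.
After the substitution the codon is GCU → Ala.
Gly ≠ Ala, so this is a missense mutation.

missense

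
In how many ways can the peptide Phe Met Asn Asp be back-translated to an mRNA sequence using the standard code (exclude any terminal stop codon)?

Phe: 2 codons.
Met: 1 codon.
Asn: 2 codons.
Asp: 2 codons.
2 × 1 × 2 × 2 = 8.

8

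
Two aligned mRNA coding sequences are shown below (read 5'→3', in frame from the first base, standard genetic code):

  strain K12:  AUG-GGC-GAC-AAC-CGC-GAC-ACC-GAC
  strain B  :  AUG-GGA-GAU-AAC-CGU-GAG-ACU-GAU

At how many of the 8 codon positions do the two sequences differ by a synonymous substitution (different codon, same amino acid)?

Codon 1: AUG Met / AUG Met — identical.
Codon 2: GGC Gly / GGA Gly — synonymous.
Codon 3: GAC Asp / GAU Asp — synonymous.
Codon 4: AAC Asn / AAC Asn — identical.
Codon 5: CGC Arg / CGU Arg — synonymous.
Codon 6: GAC Asp / GAG Glu — nonsynonymous.
Codon 7: ACC Thr / ACU Thr — synonymous.
Codon 8: GAC Asp / GAU Asp — synonymous.
Synonymous differences: 5.

5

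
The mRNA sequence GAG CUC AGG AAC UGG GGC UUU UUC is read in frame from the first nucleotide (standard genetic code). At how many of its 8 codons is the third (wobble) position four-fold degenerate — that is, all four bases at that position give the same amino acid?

Codon 1 GAG (Glu): third position 2-fold.
Codon 2 CUC (Leu): third position 4-fold.
Codon 3 AGG (Arg): third position 2-fold.
Codon 4 AAC (Asn): third position 2-fold.
Codon 5 UGG (Trp): third position 1-fold.
Codon 6 GGC (Gly): third position 4-fold.
Codon 7 UUU (Phe): third position 2-fold.
Codon 8 UUC (Phe): third position 2-fold.
Four-fold degenerate third positions: 2.

2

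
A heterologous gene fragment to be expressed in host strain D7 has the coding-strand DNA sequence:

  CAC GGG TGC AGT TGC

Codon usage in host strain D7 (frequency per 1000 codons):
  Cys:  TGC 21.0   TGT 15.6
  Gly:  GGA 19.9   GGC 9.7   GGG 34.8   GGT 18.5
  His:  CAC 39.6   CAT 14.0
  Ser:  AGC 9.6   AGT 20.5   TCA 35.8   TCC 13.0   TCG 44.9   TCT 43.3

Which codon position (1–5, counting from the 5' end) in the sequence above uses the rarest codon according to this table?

4

Codon 1 CAC (His): 39.6 per 1000.
Codon 2 GGG (Gly): 34.8 per 1000.
Codon 3 TGC (Cys): 21.0 per 1000.
Codon 4 AGT (Ser): 20.5 per 1000.
Codon 5 TGC (Cys): 21.0 per 1000.
Lowest frequency is 20.5 at codon 4.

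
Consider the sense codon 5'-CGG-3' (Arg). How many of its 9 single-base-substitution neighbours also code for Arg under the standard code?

4

Position 1: AGG → 1 synonymous.
Position 2: none → 0 synonymous.
Position 3: CGU, CGC, CGA → 3 synonymous.
Total: 1 + 0 + 3 = 4.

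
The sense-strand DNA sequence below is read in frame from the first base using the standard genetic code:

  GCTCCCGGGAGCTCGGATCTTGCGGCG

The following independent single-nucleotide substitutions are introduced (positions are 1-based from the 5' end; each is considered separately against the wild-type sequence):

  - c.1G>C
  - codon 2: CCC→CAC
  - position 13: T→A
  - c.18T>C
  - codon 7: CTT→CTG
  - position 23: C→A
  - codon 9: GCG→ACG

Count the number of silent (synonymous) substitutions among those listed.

2

Codon 1: GCT (Ala) → CCT (Pro) — missense.
Codon 2: CCC (Pro) → CAC (His) — missense.
Codon 5: TCG (Ser) → ACG (Thr) — missense.
Codon 6: GAT (Asp) → GAC (Asp) — synonymous.
Codon 7: CTT (Leu) → CTG (Leu) — synonymous.
Codon 8: GCG (Ala) → GAG (Glu) — missense.
Codon 9: GCG (Ala) → ACG (Thr) — missense.
Synonymous: 2 of 7.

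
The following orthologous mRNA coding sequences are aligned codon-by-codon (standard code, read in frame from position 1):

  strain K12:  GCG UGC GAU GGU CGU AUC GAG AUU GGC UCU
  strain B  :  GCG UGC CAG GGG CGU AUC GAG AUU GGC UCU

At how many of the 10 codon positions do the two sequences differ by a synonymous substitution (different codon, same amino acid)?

1

Codon 1: GCG Ala / GCG Ala — identical.
Codon 2: UGC Cys / UGC Cys — identical.
Codon 3: GAU Asp / CAG Gln — nonsynonymous.
Codon 4: GGU Gly / GGG Gly — synonymous.
Codon 5: CGU Arg / CGU Arg — identical.
Codon 6: AUC Ile / AUC Ile — identical.
Codon 7: GAG Glu / GAG Glu — identical.
Codon 8: AUU Ile / AUU Ile — identical.
Codon 9: GGC Gly / GGC Gly — identical.
Codon 10: UCU Ser / UCU Ser — identical.
Synonymous differences: 1.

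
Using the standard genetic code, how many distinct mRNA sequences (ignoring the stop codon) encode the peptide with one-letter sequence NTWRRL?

1728

Asn: 2 codons.
Thr: 4 codons.
Trp: 1 codon.
Arg: 6 codons.
Arg: 6 codons.
Leu: 6 codons.
2 × 4 × 1 × 6 × 6 × 6 = 1728.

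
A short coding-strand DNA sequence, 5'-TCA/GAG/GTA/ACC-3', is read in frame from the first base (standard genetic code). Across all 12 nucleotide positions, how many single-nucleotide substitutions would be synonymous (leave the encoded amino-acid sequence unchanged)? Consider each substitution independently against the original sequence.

10

Codon 1 (TCA, Ser): 3 synonymous substitutions.
Codon 2 (GAG, Glu): 1 synonymous substitution.
Codon 3 (GTA, Val): 3 synonymous substitutions.
Codon 4 (ACC, Thr): 3 synonymous substitutions.
Total: 3 + 1 + 3 + 3 = 10.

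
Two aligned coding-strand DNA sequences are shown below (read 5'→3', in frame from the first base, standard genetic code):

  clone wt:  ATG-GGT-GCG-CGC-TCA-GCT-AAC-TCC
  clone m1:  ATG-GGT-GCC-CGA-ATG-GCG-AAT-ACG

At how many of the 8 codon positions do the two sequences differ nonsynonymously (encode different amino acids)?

2

Codon 1: ATG Met / ATG Met — identical.
Codon 2: GGT Gly / GGT Gly — identical.
Codon 3: GCG Ala / GCC Ala — synonymous.
Codon 4: CGC Arg / CGA Arg — synonymous.
Codon 5: TCA Ser / ATG Met — nonsynonymous.
Codon 6: GCT Ala / GCG Ala — synonymous.
Codon 7: AAC Asn / AAT Asn — synonymous.
Codon 8: TCC Ser / ACG Thr — nonsynonymous.
Nonsynonymous differences: 2.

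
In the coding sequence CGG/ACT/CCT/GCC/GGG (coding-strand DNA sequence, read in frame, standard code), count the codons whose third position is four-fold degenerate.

5

Codon 1 CGG (Arg): third position 4-fold.
Codon 2 ACT (Thr): third position 4-fold.
Codon 3 CCT (Pro): third position 4-fold.
Codon 4 GCC (Ala): third position 4-fold.
Codon 5 GGG (Gly): third position 4-fold.
Four-fold degenerate third positions: 5.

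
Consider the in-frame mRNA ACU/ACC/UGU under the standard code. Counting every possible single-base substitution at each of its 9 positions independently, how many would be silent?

Codon 1 (ACU, Thr): 3 synonymous substitutions.
Codon 2 (ACC, Thr): 3 synonymous substitutions.
Codon 3 (UGU, Cys): 1 synonymous substitution.
Total: 3 + 3 + 1 = 7.

7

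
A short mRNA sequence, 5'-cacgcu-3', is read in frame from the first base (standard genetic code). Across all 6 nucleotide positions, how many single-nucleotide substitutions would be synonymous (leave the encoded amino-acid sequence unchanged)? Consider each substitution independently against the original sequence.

4

Codon 1 (CAC, His): 1 synonymous substitution.
Codon 2 (GCU, Ala): 3 synonymous substitutions.
Total: 1 + 3 = 4.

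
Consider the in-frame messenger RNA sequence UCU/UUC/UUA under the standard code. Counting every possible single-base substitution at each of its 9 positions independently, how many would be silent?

Codon 1 (UCU, Ser): 3 synonymous substitutions.
Codon 2 (UUC, Phe): 1 synonymous substitution.
Codon 3 (UUA, Leu): 2 synonymous substitutions.
Total: 3 + 1 + 2 = 6.

6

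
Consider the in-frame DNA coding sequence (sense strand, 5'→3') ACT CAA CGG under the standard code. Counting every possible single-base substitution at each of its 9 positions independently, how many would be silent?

Codon 1 (ACT, Thr): 3 synonymous substitutions.
Codon 2 (CAA, Gln): 1 synonymous substitution.
Codon 3 (CGG, Arg): 4 synonymous substitutions.
Total: 3 + 1 + 4 = 8.

8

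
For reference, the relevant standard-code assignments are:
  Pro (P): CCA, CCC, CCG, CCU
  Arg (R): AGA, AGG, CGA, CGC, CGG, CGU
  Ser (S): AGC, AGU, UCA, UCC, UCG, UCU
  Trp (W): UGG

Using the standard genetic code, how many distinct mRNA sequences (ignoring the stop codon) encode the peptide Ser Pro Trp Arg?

Ser: 6 codons.
Pro: 4 codons.
Trp: 1 codon.
Arg: 6 codons.
6 × 4 × 1 × 6 = 144.

144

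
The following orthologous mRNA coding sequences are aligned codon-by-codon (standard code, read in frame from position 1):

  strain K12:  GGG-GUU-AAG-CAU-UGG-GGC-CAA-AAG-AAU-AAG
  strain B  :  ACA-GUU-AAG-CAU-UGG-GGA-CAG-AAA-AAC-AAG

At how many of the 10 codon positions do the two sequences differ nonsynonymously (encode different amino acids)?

Codon 1: GGG Gly / ACA Thr — nonsynonymous.
Codon 2: GUU Val / GUU Val — identical.
Codon 3: AAG Lys / AAG Lys — identical.
Codon 4: CAU His / CAU His — identical.
Codon 5: UGG Trp / UGG Trp — identical.
Codon 6: GGC Gly / GGA Gly — synonymous.
Codon 7: CAA Gln / CAG Gln — synonymous.
Codon 8: AAG Lys / AAA Lys — synonymous.
Codon 9: AAU Asn / AAC Asn — synonymous.
Codon 10: AAG Lys / AAG Lys — identical.
Nonsynonymous differences: 1.

1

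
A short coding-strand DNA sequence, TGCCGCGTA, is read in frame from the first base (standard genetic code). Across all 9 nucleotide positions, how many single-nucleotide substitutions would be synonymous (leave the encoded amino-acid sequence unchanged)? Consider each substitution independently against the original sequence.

Codon 1 (TGC, Cys): 1 synonymous substitution.
Codon 2 (CGC, Arg): 3 synonymous substitutions.
Codon 3 (GTA, Val): 3 synonymous substitutions.
Total: 1 + 3 + 3 = 7.

7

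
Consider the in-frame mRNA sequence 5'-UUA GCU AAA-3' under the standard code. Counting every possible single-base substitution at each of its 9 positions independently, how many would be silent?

6

Codon 1 (UUA, Leu): 2 synonymous substitutions.
Codon 2 (GCU, Ala): 3 synonymous substitutions.
Codon 3 (AAA, Lys): 1 synonymous substitution.
Total: 2 + 3 + 1 = 6.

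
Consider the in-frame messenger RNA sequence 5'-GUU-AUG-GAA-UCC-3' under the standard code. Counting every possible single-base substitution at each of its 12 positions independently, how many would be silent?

Codon 1 (GUU, Val): 3 synonymous substitutions.
Codon 2 (AUG, Met): 0 synonymous substitutions.
Codon 3 (GAA, Glu): 1 synonymous substitution.
Codon 4 (UCC, Ser): 3 synonymous substitutions.
Total: 3 + 0 + 1 + 3 = 7.

7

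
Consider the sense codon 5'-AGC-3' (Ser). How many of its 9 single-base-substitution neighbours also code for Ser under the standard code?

Position 1: none → 0 synonymous.
Position 2: none → 0 synonymous.
Position 3: AGU → 1 synonymous.
Total: 0 + 0 + 1 = 1.

1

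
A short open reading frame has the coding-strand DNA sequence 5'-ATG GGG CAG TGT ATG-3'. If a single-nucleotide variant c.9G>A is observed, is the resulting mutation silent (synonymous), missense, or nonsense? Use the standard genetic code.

silent

Position 9 falls in codon 3: CAG → Gln.
After the substitution the codon is CAA → Gln.
Both encode Gln, so the change is synonymous.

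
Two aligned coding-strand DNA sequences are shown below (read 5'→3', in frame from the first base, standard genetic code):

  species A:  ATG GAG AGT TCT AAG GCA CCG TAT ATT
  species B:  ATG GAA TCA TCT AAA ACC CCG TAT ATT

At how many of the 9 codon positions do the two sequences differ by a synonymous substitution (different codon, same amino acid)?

Codon 1: ATG Met / ATG Met — identical.
Codon 2: GAG Glu / GAA Glu — synonymous.
Codon 3: AGT Ser / TCA Ser — synonymous.
Codon 4: TCT Ser / TCT Ser — identical.
Codon 5: AAG Lys / AAA Lys — synonymous.
Codon 6: GCA Ala / ACC Thr — nonsynonymous.
Codon 7: CCG Pro / CCG Pro — identical.
Codon 8: TAT Tyr / TAT Tyr — identical.
Codon 9: ATT Ile / ATT Ile — identical.
Synonymous differences: 3.

3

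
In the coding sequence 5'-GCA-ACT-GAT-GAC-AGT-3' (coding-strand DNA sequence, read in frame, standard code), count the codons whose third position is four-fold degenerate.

Codon 1 GCA (Ala): third position 4-fold.
Codon 2 ACT (Thr): third position 4-fold.
Codon 3 GAT (Asp): third position 2-fold.
Codon 4 GAC (Asp): third position 2-fold.
Codon 5 AGT (Ser): third position 2-fold.
Four-fold degenerate third positions: 2.

2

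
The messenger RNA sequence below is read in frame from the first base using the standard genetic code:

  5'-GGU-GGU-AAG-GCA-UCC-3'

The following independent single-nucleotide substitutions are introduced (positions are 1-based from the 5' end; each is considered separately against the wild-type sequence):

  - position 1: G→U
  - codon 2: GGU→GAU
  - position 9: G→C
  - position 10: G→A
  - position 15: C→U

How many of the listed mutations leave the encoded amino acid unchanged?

Codon 1: GGU (Gly) → UGU (Cys) — missense.
Codon 2: GGU (Gly) → GAU (Asp) — missense.
Codon 3: AAG (Lys) → AAC (Asn) — missense.
Codon 4: GCA (Ala) → ACA (Thr) — missense.
Codon 5: UCC (Ser) → UCU (Ser) — synonymous.
Synonymous: 1 of 5.

1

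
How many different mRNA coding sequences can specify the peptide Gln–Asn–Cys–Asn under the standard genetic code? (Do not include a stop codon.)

16

Gln: 2 codons.
Asn: 2 codons.
Cys: 2 codons.
Asn: 2 codons.
2 × 2 × 2 × 2 = 16.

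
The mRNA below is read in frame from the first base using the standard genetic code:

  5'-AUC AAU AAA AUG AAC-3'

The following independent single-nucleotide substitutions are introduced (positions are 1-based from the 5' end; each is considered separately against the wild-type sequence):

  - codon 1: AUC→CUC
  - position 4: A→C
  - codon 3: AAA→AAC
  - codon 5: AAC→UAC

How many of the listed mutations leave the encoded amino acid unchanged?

0

Codon 1: AUC (Ile) → CUC (Leu) — missense.
Codon 2: AAU (Asn) → CAU (His) — missense.
Codon 3: AAA (Lys) → AAC (Asn) — missense.
Codon 5: AAC (Asn) → UAC (Tyr) — missense.
Synonymous: 0 of 4.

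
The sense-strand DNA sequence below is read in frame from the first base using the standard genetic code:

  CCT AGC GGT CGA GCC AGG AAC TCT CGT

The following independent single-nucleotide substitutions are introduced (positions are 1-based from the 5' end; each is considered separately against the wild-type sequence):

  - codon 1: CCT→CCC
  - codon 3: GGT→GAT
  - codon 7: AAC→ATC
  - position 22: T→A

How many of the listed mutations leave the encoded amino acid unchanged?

1

Codon 1: CCT (Pro) → CCC (Pro) — synonymous.
Codon 3: GGT (Gly) → GAT (Asp) — missense.
Codon 7: AAC (Asn) → ATC (Ile) — missense.
Codon 8: TCT (Ser) → ACT (Thr) — missense.
Synonymous: 1 of 4.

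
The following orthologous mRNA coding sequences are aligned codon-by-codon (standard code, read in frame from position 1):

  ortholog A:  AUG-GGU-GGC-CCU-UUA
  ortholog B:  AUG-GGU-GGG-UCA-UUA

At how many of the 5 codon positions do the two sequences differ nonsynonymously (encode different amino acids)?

1

Codon 1: AUG Met / AUG Met — identical.
Codon 2: GGU Gly / GGU Gly — identical.
Codon 3: GGC Gly / GGG Gly — synonymous.
Codon 4: CCU Pro / UCA Ser — nonsynonymous.
Codon 5: UUA Leu / UUA Leu — identical.
Nonsynonymous differences: 1.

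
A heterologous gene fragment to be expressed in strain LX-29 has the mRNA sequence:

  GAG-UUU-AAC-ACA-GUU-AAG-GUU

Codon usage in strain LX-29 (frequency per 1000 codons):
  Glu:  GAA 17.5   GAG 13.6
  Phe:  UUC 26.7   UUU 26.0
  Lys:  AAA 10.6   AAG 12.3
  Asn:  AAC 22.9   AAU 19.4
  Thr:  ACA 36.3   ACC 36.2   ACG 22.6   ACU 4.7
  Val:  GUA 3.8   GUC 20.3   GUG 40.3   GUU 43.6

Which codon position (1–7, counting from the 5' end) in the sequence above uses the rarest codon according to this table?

Codon 1 GAG (Glu): 13.6 per 1000.
Codon 2 UUU (Phe): 26.0 per 1000.
Codon 3 AAC (Asn): 22.9 per 1000.
Codon 4 ACA (Thr): 36.3 per 1000.
Codon 5 GUU (Val): 43.6 per 1000.
Codon 6 AAG (Lys): 12.3 per 1000.
Codon 7 GUU (Val): 43.6 per 1000.
Lowest frequency is 12.3 at codon 6.

6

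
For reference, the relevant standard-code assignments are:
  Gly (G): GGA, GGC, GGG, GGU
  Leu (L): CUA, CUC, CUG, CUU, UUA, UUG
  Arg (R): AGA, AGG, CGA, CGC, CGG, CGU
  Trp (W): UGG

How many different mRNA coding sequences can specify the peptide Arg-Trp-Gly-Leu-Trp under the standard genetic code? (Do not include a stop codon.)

Arg: 6 codons.
Trp: 1 codon.
Gly: 4 codons.
Leu: 6 codons.
Trp: 1 codon.
6 × 1 × 4 × 6 × 1 = 144.

144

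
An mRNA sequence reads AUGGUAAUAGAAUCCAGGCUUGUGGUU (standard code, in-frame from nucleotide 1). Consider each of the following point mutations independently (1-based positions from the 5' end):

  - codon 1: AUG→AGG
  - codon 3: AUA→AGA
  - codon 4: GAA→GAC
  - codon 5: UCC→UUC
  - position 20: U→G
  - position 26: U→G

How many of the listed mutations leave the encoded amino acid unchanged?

0

Codon 1: AUG (Met) → AGG (Arg) — missense.
Codon 3: AUA (Ile) → AGA (Arg) — missense.
Codon 4: GAA (Glu) → GAC (Asp) — missense.
Codon 5: UCC (Ser) → UUC (Phe) — missense.
Codon 7: CUU (Leu) → CGU (Arg) — missense.
Codon 9: GUU (Val) → GGU (Gly) — missense.
Synonymous: 0 of 6.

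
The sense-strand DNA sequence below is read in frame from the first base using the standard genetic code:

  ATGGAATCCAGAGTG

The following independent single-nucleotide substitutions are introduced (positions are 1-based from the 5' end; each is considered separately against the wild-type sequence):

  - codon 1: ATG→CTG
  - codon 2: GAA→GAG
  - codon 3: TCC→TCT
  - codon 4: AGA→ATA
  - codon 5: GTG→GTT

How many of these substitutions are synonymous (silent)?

Codon 1: ATG (Met) → CTG (Leu) — missense.
Codon 2: GAA (Glu) → GAG (Glu) — synonymous.
Codon 3: TCC (Ser) → TCT (Ser) — synonymous.
Codon 4: AGA (Arg) → ATA (Ile) — missense.
Codon 5: GTG (Val) → GTT (Val) — synonymous.
Synonymous: 3 of 5.

3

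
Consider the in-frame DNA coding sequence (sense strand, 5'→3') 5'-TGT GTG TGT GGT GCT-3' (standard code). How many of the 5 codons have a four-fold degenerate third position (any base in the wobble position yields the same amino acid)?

3

Codon 1 TGT (Cys): third position 2-fold.
Codon 2 GTG (Val): third position 4-fold.
Codon 3 TGT (Cys): third position 2-fold.
Codon 4 GGT (Gly): third position 4-fold.
Codon 5 GCT (Ala): third position 4-fold.
Four-fold degenerate third positions: 3.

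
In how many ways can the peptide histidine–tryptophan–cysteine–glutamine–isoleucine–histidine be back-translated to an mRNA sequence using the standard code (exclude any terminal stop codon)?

48

His: 2 codons.
Trp: 1 codon.
Cys: 2 codons.
Gln: 2 codons.
Ile: 3 codons.
His: 2 codons.
2 × 1 × 2 × 2 × 3 × 2 = 48.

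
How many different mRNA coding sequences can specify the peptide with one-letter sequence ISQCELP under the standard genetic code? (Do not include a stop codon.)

Ile: 3 codons.
Ser: 6 codons.
Gln: 2 codons.
Cys: 2 codons.
Glu: 2 codons.
Leu: 6 codons.
Pro: 4 codons.
3 × 6 × 2 × 2 × 2 × 6 × 4 = 3456.

3456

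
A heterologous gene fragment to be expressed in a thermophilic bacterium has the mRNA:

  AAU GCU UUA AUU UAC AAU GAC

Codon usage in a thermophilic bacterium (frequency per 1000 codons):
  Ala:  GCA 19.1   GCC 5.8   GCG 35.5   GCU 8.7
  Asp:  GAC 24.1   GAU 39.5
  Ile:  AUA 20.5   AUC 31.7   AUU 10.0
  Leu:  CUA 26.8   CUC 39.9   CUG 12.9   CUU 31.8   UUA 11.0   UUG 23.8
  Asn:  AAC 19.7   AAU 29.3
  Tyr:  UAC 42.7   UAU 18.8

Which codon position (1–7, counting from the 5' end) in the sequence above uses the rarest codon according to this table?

Codon 1 AAU (Asn): 29.3 per 1000.
Codon 2 GCU (Ala): 8.7 per 1000.
Codon 3 UUA (Leu): 11.0 per 1000.
Codon 4 AUU (Ile): 10.0 per 1000.
Codon 5 UAC (Tyr): 42.7 per 1000.
Codon 6 AAU (Asn): 29.3 per 1000.
Codon 7 GAC (Asp): 24.1 per 1000.
Lowest frequency is 8.7 at codon 2.

2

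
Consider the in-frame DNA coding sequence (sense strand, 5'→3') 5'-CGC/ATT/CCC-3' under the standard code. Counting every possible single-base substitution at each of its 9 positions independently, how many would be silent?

Codon 1 (CGC, Arg): 3 synonymous substitutions.
Codon 2 (ATT, Ile): 2 synonymous substitutions.
Codon 3 (CCC, Pro): 3 synonymous substitutions.
Total: 3 + 2 + 3 = 8.

8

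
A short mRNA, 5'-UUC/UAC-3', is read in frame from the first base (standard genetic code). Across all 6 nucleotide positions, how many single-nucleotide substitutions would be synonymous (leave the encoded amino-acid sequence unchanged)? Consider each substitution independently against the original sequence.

Codon 1 (UUC, Phe): 1 synonymous substitution.
Codon 2 (UAC, Tyr): 1 synonymous substitution.
Total: 1 + 1 = 2.

2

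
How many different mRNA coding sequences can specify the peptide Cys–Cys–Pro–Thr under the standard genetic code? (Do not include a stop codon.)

Cys: 2 codons.
Cys: 2 codons.
Pro: 4 codons.
Thr: 4 codons.
2 × 2 × 4 × 4 = 64.

64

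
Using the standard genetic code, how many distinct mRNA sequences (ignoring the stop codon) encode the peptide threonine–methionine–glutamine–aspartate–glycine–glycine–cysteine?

512

Thr: 4 codons.
Met: 1 codon.
Gln: 2 codons.
Asp: 2 codons.
Gly: 4 codons.
Gly: 4 codons.
Cys: 2 codons.
4 × 1 × 2 × 2 × 4 × 4 × 2 = 512.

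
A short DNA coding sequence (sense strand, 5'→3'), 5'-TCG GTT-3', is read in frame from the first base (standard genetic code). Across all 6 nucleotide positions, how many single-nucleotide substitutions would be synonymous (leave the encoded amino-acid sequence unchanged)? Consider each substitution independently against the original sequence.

6

Codon 1 (TCG, Ser): 3 synonymous substitutions.
Codon 2 (GTT, Val): 3 synonymous substitutions.
Total: 3 + 3 = 6.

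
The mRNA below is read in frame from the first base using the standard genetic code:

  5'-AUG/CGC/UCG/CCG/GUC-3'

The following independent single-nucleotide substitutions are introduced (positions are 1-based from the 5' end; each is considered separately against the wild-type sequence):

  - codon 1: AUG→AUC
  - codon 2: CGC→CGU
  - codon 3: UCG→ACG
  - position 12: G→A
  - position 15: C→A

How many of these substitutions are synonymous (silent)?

Codon 1: AUG (Met) → AUC (Ile) — missense.
Codon 2: CGC (Arg) → CGU (Arg) — synonymous.
Codon 3: UCG (Ser) → ACG (Thr) — missense.
Codon 4: CCG (Pro) → CCA (Pro) — synonymous.
Codon 5: GUC (Val) → GUA (Val) — synonymous.
Synonymous: 3 of 5.

3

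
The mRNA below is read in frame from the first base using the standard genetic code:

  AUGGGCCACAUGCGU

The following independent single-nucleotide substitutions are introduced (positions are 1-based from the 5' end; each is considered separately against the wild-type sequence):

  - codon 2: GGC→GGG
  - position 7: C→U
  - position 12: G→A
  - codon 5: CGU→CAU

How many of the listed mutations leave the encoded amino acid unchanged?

Codon 2: GGC (Gly) → GGG (Gly) — synonymous.
Codon 3: CAC (His) → UAC (Tyr) — missense.
Codon 4: AUG (Met) → AUA (Ile) — missense.
Codon 5: CGU (Arg) → CAU (His) — missense.
Synonymous: 1 of 4.

1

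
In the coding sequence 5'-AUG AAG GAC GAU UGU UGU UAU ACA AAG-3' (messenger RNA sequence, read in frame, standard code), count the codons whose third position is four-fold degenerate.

1

Codon 1 AUG (Met): third position 1-fold.
Codon 2 AAG (Lys): third position 2-fold.
Codon 3 GAC (Asp): third position 2-fold.
Codon 4 GAU (Asp): third position 2-fold.
Codon 5 UGU (Cys): third position 2-fold.
Codon 6 UGU (Cys): third position 2-fold.
Codon 7 UAU (Tyr): third position 2-fold.
Codon 8 ACA (Thr): third position 4-fold.
Codon 9 AAG (Lys): third position 2-fold.
Four-fold degenerate third positions: 1.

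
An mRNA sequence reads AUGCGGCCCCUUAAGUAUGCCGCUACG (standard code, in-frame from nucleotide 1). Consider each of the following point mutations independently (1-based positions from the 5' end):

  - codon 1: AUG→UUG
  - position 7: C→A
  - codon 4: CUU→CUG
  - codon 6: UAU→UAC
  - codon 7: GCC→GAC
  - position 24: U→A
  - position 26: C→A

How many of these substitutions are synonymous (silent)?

3

Codon 1: AUG (Met) → UUG (Leu) — missense.
Codon 3: CCC (Pro) → ACC (Thr) — missense.
Codon 4: CUU (Leu) → CUG (Leu) — synonymous.
Codon 6: UAU (Tyr) → UAC (Tyr) — synonymous.
Codon 7: GCC (Ala) → GAC (Asp) — missense.
Codon 8: GCU (Ala) → GCA (Ala) — synonymous.
Codon 9: ACG (Thr) → AAG (Lys) — missense.
Synonymous: 3 of 7.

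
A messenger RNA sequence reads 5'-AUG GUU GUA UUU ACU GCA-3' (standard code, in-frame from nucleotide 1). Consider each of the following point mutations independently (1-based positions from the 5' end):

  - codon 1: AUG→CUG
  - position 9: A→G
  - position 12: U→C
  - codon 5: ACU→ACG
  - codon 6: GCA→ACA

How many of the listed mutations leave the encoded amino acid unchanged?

3

Codon 1: AUG (Met) → CUG (Leu) — missense.
Codon 3: GUA (Val) → GUG (Val) — synonymous.
Codon 4: UUU (Phe) → UUC (Phe) — synonymous.
Codon 5: ACU (Thr) → ACG (Thr) — synonymous.
Codon 6: GCA (Ala) → ACA (Thr) — missense.
Synonymous: 3 of 5.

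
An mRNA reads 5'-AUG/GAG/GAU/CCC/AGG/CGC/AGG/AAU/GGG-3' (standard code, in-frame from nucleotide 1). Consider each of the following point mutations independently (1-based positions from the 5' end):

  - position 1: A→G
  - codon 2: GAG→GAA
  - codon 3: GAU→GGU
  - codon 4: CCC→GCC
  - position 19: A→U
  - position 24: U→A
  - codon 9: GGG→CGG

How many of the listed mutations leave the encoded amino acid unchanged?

Codon 1: AUG (Met) → GUG (Val) — missense.
Codon 2: GAG (Glu) → GAA (Glu) — synonymous.
Codon 3: GAU (Asp) → GGU (Gly) — missense.
Codon 4: CCC (Pro) → GCC (Ala) — missense.
Codon 7: AGG (Arg) → UGG (Trp) — missense.
Codon 8: AAU (Asn) → AAA (Lys) — missense.
Codon 9: GGG (Gly) → CGG (Arg) — missense.
Synonymous: 1 of 7.

1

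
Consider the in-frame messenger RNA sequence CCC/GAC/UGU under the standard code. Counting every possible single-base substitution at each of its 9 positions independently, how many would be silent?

Codon 1 (CCC, Pro): 3 synonymous substitutions.
Codon 2 (GAC, Asp): 1 synonymous substitution.
Codon 3 (UGU, Cys): 1 synonymous substitution.
Total: 3 + 1 + 1 = 5.

5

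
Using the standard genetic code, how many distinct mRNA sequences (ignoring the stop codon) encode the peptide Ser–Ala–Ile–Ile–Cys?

432

Ser: 6 codons.
Ala: 4 codons.
Ile: 3 codons.
Ile: 3 codons.
Cys: 2 codons.
6 × 4 × 3 × 3 × 2 = 432.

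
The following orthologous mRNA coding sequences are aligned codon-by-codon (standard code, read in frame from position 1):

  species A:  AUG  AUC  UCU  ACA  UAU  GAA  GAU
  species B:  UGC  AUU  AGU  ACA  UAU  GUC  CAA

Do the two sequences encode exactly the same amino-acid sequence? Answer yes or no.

no

Codon 1: AUG Met / UGC Cys — nonsynonymous.
Codon 2: AUC Ile / AUU Ile — synonymous.
Codon 3: UCU Ser / AGU Ser — synonymous.
Codon 4: ACA Thr / ACA Thr — identical.
Codon 5: UAU Tyr / UAU Tyr — identical.
Codon 6: GAA Glu / GUC Val — nonsynonymous.
Codon 7: GAU Asp / CAA Gln — nonsynonymous.
Nonsynonymous differences: 3 → different protein.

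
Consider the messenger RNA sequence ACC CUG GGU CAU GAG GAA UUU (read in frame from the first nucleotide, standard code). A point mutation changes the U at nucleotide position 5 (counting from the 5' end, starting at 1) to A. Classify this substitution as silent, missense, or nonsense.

Position 5 falls in codon 2: CUG → Leu.
After the substitution the codon is CAG → Gln.
Leu ≠ Gln, so this is a missense mutation.

missense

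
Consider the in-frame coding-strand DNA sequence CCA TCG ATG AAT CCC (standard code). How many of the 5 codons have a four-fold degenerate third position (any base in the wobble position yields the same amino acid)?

3

Codon 1 CCA (Pro): third position 4-fold.
Codon 2 TCG (Ser): third position 4-fold.
Codon 3 ATG (Met): third position 1-fold.
Codon 4 AAT (Asn): third position 2-fold.
Codon 5 CCC (Pro): third position 4-fold.
Four-fold degenerate third positions: 3.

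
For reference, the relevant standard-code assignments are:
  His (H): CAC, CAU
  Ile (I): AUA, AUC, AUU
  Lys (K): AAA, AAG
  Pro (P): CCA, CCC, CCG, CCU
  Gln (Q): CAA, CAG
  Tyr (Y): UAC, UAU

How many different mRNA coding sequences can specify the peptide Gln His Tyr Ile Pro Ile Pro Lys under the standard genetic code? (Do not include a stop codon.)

2304

Gln: 2 codons.
His: 2 codons.
Tyr: 2 codons.
Ile: 3 codons.
Pro: 4 codons.
Ile: 3 codons.
Pro: 4 codons.
Lys: 2 codons.
2 × 2 × 2 × 3 × 4 × 3 × 4 × 2 = 2304.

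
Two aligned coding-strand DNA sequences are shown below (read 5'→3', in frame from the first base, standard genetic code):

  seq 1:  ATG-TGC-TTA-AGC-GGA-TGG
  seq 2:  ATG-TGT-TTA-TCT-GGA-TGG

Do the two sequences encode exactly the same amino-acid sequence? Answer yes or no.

Codon 1: ATG Met / ATG Met — identical.
Codon 2: TGC Cys / TGT Cys — synonymous.
Codon 3: TTA Leu / TTA Leu — identical.
Codon 4: AGC Ser / TCT Ser — synonymous.
Codon 5: GGA Gly / GGA Gly — identical.
Codon 6: TGG Trp / TGG Trp — identical.
Nonsynonymous differences: 0 → same protein.

yes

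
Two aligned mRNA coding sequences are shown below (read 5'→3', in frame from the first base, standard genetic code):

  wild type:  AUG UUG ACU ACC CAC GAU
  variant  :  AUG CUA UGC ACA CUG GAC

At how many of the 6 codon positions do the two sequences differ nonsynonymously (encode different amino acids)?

Codon 1: AUG Met / AUG Met — identical.
Codon 2: UUG Leu / CUA Leu — synonymous.
Codon 3: ACU Thr / UGC Cys — nonsynonymous.
Codon 4: ACC Thr / ACA Thr — synonymous.
Codon 5: CAC His / CUG Leu — nonsynonymous.
Codon 6: GAU Asp / GAC Asp — synonymous.
Nonsynonymous differences: 2.

2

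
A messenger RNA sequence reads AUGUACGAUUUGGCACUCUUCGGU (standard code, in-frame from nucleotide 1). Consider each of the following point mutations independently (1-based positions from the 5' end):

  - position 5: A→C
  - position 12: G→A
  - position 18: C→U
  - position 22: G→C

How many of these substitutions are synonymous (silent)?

2

Codon 2: UAC (Tyr) → UCC (Ser) — missense.
Codon 4: UUG (Leu) → UUA (Leu) — synonymous.
Codon 6: CUC (Leu) → CUU (Leu) — synonymous.
Codon 8: GGU (Gly) → CGU (Arg) — missense.
Synonymous: 2 of 4.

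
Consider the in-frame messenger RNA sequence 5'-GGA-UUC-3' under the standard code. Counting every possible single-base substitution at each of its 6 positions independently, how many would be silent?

Codon 1 (GGA, Gly): 3 synonymous substitutions.
Codon 2 (UUC, Phe): 1 synonymous substitution.
Total: 3 + 1 = 4.

4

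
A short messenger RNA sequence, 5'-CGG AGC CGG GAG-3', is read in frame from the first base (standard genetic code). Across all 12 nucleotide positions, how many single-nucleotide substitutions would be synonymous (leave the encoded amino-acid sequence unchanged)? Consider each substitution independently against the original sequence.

Codon 1 (CGG, Arg): 4 synonymous substitutions.
Codon 2 (AGC, Ser): 1 synonymous substitution.
Codon 3 (CGG, Arg): 4 synonymous substitutions.
Codon 4 (GAG, Glu): 1 synonymous substitution.
Total: 4 + 1 + 4 + 1 = 10.

10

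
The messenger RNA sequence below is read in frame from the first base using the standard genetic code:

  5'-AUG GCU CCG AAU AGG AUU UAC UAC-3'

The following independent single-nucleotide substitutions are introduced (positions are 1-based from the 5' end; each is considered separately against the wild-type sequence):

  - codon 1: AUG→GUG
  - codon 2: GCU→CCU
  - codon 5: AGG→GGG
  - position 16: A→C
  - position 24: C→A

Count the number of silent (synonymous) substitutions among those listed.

0

Codon 1: AUG (Met) → GUG (Val) — missense.
Codon 2: GCU (Ala) → CCU (Pro) — missense.
Codon 5: AGG (Arg) → GGG (Gly) — missense.
Codon 6: AUU (Ile) → CUU (Leu) — missense.
Codon 8: UAC (Tyr) → UAA (Stop) — nonsense.
Synonymous: 0 of 5.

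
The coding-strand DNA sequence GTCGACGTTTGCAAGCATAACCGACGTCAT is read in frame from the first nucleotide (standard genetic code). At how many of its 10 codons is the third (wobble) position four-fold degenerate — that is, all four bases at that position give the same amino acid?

4

Codon 1 GTC (Val): third position 4-fold.
Codon 2 GAC (Asp): third position 2-fold.
Codon 3 GTT (Val): third position 4-fold.
Codon 4 TGC (Cys): third position 2-fold.
Codon 5 AAG (Lys): third position 2-fold.
Codon 6 CAT (His): third position 2-fold.
Codon 7 AAC (Asn): third position 2-fold.
Codon 8 CGA (Arg): third position 4-fold.
Codon 9 CGT (Arg): third position 4-fold.
Codon 10 CAT (His): third position 2-fold.
Four-fold degenerate third positions: 4.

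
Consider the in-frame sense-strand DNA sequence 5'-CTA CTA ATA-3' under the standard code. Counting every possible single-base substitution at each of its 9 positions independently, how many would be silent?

10

Codon 1 (CTA, Leu): 4 synonymous substitutions.
Codon 2 (CTA, Leu): 4 synonymous substitutions.
Codon 3 (ATA, Ile): 2 synonymous substitutions.
Total: 4 + 4 + 2 = 10.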